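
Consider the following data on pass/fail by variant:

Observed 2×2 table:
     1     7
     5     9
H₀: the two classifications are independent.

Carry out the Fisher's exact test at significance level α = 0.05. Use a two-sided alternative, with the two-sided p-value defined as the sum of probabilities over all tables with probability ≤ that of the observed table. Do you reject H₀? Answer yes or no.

reject H₀: no

Margins: r₁=8, r₂=14, c₁=6, c₂=16, n=22
p_obs = C(8,1)·C(14,5)/C(22,6); sum pmf over tables with pmf ≤ p_obs
p-value (two-sided) = 0.35116
At α=0.05: p ≥ α → fail to reject H₀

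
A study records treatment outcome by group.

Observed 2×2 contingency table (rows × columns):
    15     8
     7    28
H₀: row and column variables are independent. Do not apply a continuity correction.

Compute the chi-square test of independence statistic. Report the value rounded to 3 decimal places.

test statistic = 12.053

Row totals [23, 35], col totals [22, 36], n=58
χ² = (15−8.72)²/8.72 + (8−14.28)²/14.28 + (7−13.28)²/13.28 + (28−21.72)²/21.72 = 12.0534
df = 1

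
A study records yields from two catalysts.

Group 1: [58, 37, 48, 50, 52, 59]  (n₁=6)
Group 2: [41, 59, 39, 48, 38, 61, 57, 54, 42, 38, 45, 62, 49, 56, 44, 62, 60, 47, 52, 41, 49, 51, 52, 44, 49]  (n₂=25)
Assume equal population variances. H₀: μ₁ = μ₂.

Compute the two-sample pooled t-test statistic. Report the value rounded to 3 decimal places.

test statistic = 0.301

x̄₁=50.667, s₁=7.992, n₁=6
x̄₂=49.600, s₂=7.757, n₂=25
s_p² = [5·7.992² + 24·7.757²]/29 = 60.8046
SE = √(s_p²·(1/6+1/25)) = 3.5449
t = (50.667−49.600)/3.5449 = 0.3009
df = 29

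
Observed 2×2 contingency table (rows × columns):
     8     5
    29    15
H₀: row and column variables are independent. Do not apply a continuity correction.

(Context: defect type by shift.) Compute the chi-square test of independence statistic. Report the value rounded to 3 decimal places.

test statistic = 0.084

Row totals [13, 44], col totals [37, 20], n=57
χ² = (8−8.44)²/8.44 + (5−4.56)²/4.56 + (29−28.56)²/28.56 + (15−15.44)²/15.44 = 0.0842
df = 1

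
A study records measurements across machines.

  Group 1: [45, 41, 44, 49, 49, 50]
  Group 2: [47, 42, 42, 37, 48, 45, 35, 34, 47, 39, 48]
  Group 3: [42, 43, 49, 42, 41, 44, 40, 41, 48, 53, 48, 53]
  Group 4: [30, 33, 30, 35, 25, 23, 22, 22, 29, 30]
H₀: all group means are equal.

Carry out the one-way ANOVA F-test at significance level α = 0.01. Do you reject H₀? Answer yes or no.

Group means [46.33, 42.18, 45.33, 27.90], grand mean 40.128
SSB = Σnᵢ(x̄ᵢ−x̄)² = 2097.823; SSW = ΣΣ(x−x̄ᵢ)² = 774.536
MSB = 2097.823/3 = 699.2742; MSW = 774.536/35 = 22.1296
F = MSB/MSW = 31.5990
df = (3, 35)
p-value (upper-tail) = 0.00000
At α=0.01: p < α → reject H₀

reject H₀: yes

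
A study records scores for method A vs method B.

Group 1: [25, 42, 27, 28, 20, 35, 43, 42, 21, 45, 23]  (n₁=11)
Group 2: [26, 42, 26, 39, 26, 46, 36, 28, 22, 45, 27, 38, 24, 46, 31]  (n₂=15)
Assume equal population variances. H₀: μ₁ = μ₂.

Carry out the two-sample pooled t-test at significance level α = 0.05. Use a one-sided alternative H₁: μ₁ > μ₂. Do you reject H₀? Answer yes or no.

x̄₁=31.909, s₁=9.669, n₁=11
x̄₂=33.467, s₂=8.634, n₂=15
s_p² = [10·9.669² + 14·8.634²]/24 = 82.4434
SE = √(s_p²·(1/11+1/15)) = 3.6043
t = (31.909−33.467)/3.6043 = -0.4321
df = 24
p-value (one-sided, H₁ greater) = 0.66525
At α=0.05: p ≥ α → fail to reject H₀

reject H₀: no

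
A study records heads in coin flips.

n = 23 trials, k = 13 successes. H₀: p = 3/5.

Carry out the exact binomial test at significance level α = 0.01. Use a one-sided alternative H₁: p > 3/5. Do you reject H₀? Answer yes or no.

reject H₀: no

Exact binomial: n=23, k=13, p₀=3/5=0.6000
P(X≥13) from Σ C(n,i)·p₀^i·(1−p₀)^(n−i)
p-value (one-sided, H₁ greater) = 0.71291
At α=0.01: p ≥ α → fail to reject H₀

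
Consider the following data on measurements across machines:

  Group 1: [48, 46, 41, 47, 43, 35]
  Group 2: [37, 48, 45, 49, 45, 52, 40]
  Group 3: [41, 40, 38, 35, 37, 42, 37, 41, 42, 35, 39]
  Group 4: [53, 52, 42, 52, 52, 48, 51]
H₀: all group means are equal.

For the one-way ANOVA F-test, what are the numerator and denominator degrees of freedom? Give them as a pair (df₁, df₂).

degrees of freedom = [3, 27]

k = 4 groups, N = 31 total
df = (k−1, N−k) = (4−1, 31−4) = (3, 27)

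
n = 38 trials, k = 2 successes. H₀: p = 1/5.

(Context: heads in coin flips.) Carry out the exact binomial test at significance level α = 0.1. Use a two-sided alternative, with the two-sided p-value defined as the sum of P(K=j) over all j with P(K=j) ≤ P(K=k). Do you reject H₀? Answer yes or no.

Exact binomial: n=38, k=2, p₀=1/5=0.2000
P(X=j) = C(n,j)·p₀^j·(1−p₀)^(n−j); p = Σ P(X=j) over j with P(X=j) ≤ P(X=2)
p-value (two-sided) = 0.02334
At α=0.1: p < α → reject H₀

reject H₀: yes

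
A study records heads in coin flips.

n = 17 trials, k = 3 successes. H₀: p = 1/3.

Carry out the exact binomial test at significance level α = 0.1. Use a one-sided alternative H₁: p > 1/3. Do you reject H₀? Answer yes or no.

Exact binomial: n=17, k=3, p₀=1/3=0.3333
P(X≥3) from Σ C(n,i)·p₀^i·(1−p₀)^(n−i)
p-value (one-sided, H₁ greater) = 0.95585
At α=0.1: p ≥ α → fail to reject H₀

reject H₀: no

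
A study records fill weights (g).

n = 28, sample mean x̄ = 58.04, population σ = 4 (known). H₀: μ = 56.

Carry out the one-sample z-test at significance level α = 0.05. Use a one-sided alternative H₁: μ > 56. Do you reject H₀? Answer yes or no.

reject H₀: yes

SE = σ/√n = 4/√28 = 0.7559
z = (x̄−μ₀)/SE = (58.04−56)/0.7559 = 2.6987
p-value (one-sided, H₁ greater) = 0.00348
At α=0.05: p < α → reject H₀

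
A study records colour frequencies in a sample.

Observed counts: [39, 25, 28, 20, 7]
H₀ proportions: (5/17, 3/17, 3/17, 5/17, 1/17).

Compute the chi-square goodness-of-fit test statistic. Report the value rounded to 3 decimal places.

n = 119; E_i = n·p_i = [35.00, 21.00, 21.00, 35.00, 7.00]
χ² = (39−35.00)²/35.00 + (25−21.00)²/21.00 + (28−21.00)²/21.00 + (20−35.00)²/35.00 + (7−7.00)²/7.00 = 9.9810
df = 4

test statistic = 9.981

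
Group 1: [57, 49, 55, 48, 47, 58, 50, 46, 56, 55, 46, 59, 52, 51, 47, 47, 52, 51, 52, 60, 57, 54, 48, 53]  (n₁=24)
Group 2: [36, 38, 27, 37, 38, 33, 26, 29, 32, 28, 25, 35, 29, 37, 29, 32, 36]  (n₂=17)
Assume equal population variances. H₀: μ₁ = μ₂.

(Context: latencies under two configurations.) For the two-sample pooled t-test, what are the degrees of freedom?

degrees of freedom = 39

df = n₁ + n₂ − 2 = 24 + 17 − 2 = 39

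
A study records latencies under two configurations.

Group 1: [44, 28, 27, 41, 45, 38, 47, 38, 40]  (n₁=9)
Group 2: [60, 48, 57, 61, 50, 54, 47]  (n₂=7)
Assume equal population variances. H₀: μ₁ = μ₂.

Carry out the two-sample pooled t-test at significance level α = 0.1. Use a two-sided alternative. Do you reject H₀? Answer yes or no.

x̄₁=38.667, s₁=7.036, n₁=9
x̄₂=53.857, s₂=5.699, n₂=7
s_p² = [8·7.036² + 6·5.699²]/14 = 42.2041
SE = √(s_p²·(1/9+1/7)) = 3.2739
t = (38.667−53.857)/3.2739 = -4.6399
df = 14
p-value (two-sided) = 0.00038
At α=0.1: p < α → reject H₀

reject H₀: yes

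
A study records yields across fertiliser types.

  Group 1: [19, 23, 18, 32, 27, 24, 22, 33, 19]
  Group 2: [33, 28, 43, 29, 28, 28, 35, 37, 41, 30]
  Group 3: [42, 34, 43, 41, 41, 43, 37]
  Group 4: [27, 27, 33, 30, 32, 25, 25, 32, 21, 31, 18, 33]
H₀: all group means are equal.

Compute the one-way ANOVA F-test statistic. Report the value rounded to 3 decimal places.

test statistic = 15.477

Group means [24.11, 33.20, 40.14, 27.83], grand mean 30.632
SSB = Σnᵢ(x̄ᵢ−x̄)² = 1175.829; SSW = ΣΣ(x−x̄ᵢ)² = 861.013
MSB = 1175.829/3 = 391.9431; MSW = 861.013/34 = 25.3239
F = MSB/MSW = 15.4772
df = (3, 34)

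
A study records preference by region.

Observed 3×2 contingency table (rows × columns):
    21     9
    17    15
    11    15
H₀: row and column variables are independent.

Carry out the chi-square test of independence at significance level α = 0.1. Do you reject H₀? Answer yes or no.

reject H₀: no

Row totals [30, 32, 26], col totals [49, 39], n=88
χ² = (21−16.70)²/16.70 + (9−13.30)²/13.30 + (17−17.82)²/17.82 + (15−14.18)²/14.18 + (11−14.48)²/14.48 + (15−11.52)²/11.52 = 4.4616
df = 2
p-value (upper-tail) = 0.10744
At α=0.1: p ≥ α → fail to reject H₀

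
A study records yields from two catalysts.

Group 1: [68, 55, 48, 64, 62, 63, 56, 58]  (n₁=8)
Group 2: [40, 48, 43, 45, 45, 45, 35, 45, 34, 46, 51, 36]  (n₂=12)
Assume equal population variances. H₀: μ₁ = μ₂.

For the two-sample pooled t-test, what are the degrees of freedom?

degrees of freedom = 18

df = n₁ + n₂ − 2 = 8 + 12 − 2 = 18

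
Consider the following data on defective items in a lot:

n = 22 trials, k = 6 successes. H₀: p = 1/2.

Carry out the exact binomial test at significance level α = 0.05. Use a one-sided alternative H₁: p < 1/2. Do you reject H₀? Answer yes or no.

Exact binomial: n=22, k=6, p₀=1/2=0.5000
P(X≤6) from Σ C(n,i)·p₀^i·(1−p₀)^(n−i)
p-value (one-sided, H₁ less) = 0.02624
At α=0.05: p < α → reject H₀

reject H₀: yes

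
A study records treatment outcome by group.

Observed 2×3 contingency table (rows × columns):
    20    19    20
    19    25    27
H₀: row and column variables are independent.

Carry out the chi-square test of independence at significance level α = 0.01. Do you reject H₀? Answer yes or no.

reject H₀: no

Row totals [59, 71], col totals [39, 44, 47], n=130
χ² = (20−17.70)²/17.70 + (19−19.97)²/19.97 + (20−21.33)²/21.33 + (19−21.30)²/21.30 + (25−24.03)²/24.03 + (27−25.67)²/25.67 = 0.7854
df = 2
p-value (upper-tail) = 0.67524
At α=0.01: p ≥ α → fail to reject H₀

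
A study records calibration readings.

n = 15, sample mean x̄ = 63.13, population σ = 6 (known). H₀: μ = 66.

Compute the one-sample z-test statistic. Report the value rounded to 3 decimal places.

SE = σ/√n = 6/√15 = 1.5492
z = (x̄−μ₀)/SE = (63.13−66)/1.5492 = -1.8526

test statistic = -1.853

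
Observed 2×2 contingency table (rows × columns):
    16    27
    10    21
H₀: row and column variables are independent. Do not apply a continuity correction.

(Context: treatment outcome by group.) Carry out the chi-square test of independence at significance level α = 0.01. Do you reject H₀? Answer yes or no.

Row totals [43, 31], col totals [26, 48], n=74
χ² = (16−15.11)²/15.11 + (27−27.89)²/27.89 + (10−10.89)²/10.89 + (21−20.11)²/20.11 = 0.1938
df = 1
p-value (upper-tail) = 0.65980
At α=0.01: p ≥ α → fail to reject H₀

reject H₀: no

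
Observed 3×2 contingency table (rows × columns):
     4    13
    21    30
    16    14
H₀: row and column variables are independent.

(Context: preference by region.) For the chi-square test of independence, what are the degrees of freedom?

df = (r−1)(c−1) = (3−1)·(2−1) = 2

degrees of freedom = 2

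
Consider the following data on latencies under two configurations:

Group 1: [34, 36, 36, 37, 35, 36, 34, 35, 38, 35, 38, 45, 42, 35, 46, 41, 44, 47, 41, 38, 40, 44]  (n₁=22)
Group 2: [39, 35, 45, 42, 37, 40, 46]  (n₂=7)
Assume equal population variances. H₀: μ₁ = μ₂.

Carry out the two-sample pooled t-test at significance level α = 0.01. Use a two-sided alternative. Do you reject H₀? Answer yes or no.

reject H₀: no

x̄₁=38.955, s₁=4.169, n₁=22
x̄₂=40.571, s₂=4.036, n₂=7
s_p² = [21·4.169² + 6·4.036²]/27 = 17.1359
SE = √(s_p²·(1/22+1/7)) = 1.7964
t = (38.955−40.571)/1.7964 = -0.9001
df = 27
p-value (two-sided) = 0.37603
At α=0.01: p ≥ α → fail to reject H₀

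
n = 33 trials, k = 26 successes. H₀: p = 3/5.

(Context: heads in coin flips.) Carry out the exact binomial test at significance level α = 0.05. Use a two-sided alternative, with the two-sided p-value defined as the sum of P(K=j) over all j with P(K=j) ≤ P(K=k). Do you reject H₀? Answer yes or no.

reject H₀: yes

Exact binomial: n=33, k=26, p₀=3/5=0.6000
P(X=j) = C(n,j)·p₀^j·(1−p₀)^(n−j); p = Σ P(X=j) over j with P(X=j) ≤ P(X=26)
p-value (two-sided) = 0.03195
At α=0.05: p < α → reject H₀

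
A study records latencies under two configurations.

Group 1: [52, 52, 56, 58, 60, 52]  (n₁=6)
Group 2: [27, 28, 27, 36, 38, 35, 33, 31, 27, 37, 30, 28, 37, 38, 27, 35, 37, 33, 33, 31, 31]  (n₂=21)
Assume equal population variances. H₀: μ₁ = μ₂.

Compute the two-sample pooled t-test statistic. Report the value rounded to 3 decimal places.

x̄₁=55.000, s₁=3.521, n₁=6
x̄₂=32.333, s₂=4.004, n₂=21
s_p² = [5·3.521² + 20·4.004²]/25 = 15.3067
SE = √(s_p²·(1/6+1/21)) = 1.8111
t = (55.000−32.333)/1.8111 = 12.5156
df = 25

test statistic = 12.516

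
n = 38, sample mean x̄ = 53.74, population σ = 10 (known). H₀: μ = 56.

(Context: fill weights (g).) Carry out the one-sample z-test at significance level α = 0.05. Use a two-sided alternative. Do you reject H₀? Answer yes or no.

SE = σ/√n = 10/√38 = 1.6222
z = (x̄−μ₀)/SE = (53.74−56)/1.6222 = -1.3932
p-value (two-sided) = 0.16357
At α=0.05: p ≥ α → fail to reject H₀

reject H₀: no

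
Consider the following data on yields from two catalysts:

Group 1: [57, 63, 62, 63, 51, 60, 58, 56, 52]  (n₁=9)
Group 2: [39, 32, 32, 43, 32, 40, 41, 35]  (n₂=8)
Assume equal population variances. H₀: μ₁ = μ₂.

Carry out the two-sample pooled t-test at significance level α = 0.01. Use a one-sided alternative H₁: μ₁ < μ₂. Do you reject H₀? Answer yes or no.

reject H₀: no

x̄₁=58.000, s₁=4.472, n₁=9
x̄₂=36.750, s₂=4.528, n₂=8
s_p² = [8·4.472² + 7·4.528²]/15 = 20.2333
SE = √(s_p²·(1/9+1/8)) = 2.1857
t = (58.000−36.750)/2.1857 = 9.7223
df = 15
p-value (one-sided, H₁ less) = 1.00000
At α=0.01: p ≥ α → fail to reject H₀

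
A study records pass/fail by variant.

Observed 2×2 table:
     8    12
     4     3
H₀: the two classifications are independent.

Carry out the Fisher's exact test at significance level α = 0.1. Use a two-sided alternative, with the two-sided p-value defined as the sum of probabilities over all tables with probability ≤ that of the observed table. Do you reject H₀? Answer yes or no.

Margins: r₁=20, r₂=7, c₁=12, c₂=15, n=27
p_obs = C(20,8)·C(7,4)/C(27,12); sum pmf over tables with pmf ≤ p_obs
p-value (two-sided) = 0.66184
At α=0.1: p ≥ α → fail to reject H₀

reject H₀: no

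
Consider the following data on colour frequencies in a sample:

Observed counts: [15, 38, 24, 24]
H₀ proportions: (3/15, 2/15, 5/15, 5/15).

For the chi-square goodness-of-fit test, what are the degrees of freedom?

df = k − 1 = 4 − 1 = 3

degrees of freedom = 3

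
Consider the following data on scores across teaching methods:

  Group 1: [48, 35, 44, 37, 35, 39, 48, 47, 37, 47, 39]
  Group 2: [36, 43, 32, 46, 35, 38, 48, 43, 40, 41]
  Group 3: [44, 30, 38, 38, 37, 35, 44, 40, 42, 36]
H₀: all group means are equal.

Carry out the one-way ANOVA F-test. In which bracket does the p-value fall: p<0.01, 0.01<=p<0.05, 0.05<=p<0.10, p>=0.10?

Group means [41.45, 40.20, 38.40], grand mean 40.065
SSB = Σnᵢ(x̄ᵢ−x̄)² = 49.144; SSW = ΣΣ(x−x̄ᵢ)² = 684.727
MSB = 49.144/2 = 24.5718; MSW = 684.727/28 = 24.4545
F = MSB/MSW = 1.0048
df = (2, 28)
p-value (upper-tail) = 0.37894
→ bracket: p>=0.10

p-value bracket: p>=0.10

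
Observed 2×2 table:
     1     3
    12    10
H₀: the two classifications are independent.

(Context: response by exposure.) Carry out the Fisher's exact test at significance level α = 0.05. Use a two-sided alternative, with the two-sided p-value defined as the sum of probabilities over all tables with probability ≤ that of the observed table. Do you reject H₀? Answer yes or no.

Margins: r₁=4, r₂=22, c₁=13, c₂=13, n=26
p_obs = C(4,1)·C(22,12)/C(26,13); sum pmf over tables with pmf ≤ p_obs
p-value (two-sided) = 0.59304
At α=0.05: p ≥ α → fail to reject H₀

reject H₀: no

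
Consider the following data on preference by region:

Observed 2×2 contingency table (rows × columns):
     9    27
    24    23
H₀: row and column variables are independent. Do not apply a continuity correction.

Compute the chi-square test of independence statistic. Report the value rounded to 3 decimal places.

test statistic = 5.782

Row totals [36, 47], col totals [33, 50], n=83
χ² = (9−14.31)²/14.31 + (27−21.69)²/21.69 + (24−18.69)²/18.69 + (23−28.31)²/28.31 = 5.7819
df = 1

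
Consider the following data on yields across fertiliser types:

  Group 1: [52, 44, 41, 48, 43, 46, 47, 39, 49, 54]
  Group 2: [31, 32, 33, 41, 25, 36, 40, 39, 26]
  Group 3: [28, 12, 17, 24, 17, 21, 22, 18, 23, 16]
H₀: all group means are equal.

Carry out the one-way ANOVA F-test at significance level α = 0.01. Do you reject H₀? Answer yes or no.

reject H₀: yes

Group means [46.30, 33.67, 19.80], grand mean 33.241
SSB = Σnᵢ(x̄ᵢ−x̄)² = 3513.610; SSW = ΣΣ(x−x̄ᵢ)² = 667.700
MSB = 3513.610/2 = 1756.8052; MSW = 667.700/26 = 25.6808
F = MSB/MSW = 68.4094
df = (2, 26)
p-value (upper-tail) = 0.00000
At α=0.01: p < α → reject H₀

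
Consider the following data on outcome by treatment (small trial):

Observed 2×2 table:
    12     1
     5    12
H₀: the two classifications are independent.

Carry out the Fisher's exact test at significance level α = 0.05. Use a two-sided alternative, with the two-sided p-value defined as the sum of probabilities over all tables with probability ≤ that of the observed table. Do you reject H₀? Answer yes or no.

reject H₀: yes

Margins: r₁=13, r₂=17, c₁=17, c₂=13, n=30
p_obs = C(13,12)·C(17,5)/C(30,17); sum pmf over tables with pmf ≤ p_obs
p-value (two-sided) = 0.00078
At α=0.05: p < α → reject H₀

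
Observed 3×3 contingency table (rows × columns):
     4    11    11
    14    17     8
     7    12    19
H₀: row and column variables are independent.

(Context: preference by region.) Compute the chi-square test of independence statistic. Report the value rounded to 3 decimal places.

test statistic = 9.189

Row totals [26, 39, 38], col totals [25, 40, 38], n=103
χ² = (4−6.31)²/6.31 + (11−10.10)²/10.10 + (11−9.59)²/9.59 + (14−9.47)²/9.47 + (17−15.15)²/15.15 + (8−14.39)²/14.39 + (7−9.22)²/9.22 + (12−14.76)²/14.76 + (19−14.02)²/14.02 = 9.1890
df = 4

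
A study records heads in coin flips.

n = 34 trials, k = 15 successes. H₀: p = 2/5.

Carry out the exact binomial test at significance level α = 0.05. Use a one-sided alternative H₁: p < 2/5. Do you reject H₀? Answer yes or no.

Exact binomial: n=34, k=15, p₀=2/5=0.4000
P(X≤15) from Σ C(n,i)·p₀^i·(1−p₀)^(n−i)
p-value (one-sided, H₁ less) = 0.74883
At α=0.05: p ≥ α → fail to reject H₀

reject H₀: no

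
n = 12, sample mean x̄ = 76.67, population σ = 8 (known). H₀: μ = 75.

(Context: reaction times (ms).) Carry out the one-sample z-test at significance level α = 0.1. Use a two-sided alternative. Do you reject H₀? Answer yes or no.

SE = σ/√n = 8/√12 = 2.3094
z = (x̄−μ₀)/SE = (76.67−75)/2.3094 = 0.7231
p-value (two-sided) = 0.46960
At α=0.1: p ≥ α → fail to reject H₀

reject H₀: no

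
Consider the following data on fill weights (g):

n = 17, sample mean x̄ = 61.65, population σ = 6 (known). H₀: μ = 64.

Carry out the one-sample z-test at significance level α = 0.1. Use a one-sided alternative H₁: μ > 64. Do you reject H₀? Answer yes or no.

SE = σ/√n = 6/√17 = 1.4552
z = (x̄−μ₀)/SE = (61.65−64)/1.4552 = -1.6149
p-value (one-sided, H₁ greater) = 0.94683
At α=0.1: p ≥ α → fail to reject H₀

reject H₀: no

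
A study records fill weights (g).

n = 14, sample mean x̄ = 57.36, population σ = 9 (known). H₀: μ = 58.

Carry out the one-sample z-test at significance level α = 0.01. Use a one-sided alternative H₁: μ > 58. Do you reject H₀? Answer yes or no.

SE = σ/√n = 9/√14 = 2.4054
z = (x̄−μ₀)/SE = (57.36−58)/2.4054 = -0.2661
p-value (one-sided, H₁ greater) = 0.60491
At α=0.01: p ≥ α → fail to reject H₀

reject H₀: no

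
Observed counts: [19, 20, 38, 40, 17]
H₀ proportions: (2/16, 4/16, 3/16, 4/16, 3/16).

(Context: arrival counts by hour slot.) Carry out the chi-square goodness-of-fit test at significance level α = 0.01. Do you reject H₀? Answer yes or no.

n = 134; E_i = n·p_i = [16.75, 33.50, 25.12, 33.50, 25.12]
χ² = (19−16.75)²/16.75 + (20−33.50)²/33.50 + (38−25.12)²/25.12 + (40−33.50)²/33.50 + (17−25.12)²/25.12 = 16.2289
df = 4
p-value (upper-tail) = 0.00273
At α=0.01: p < α → reject H₀

reject H₀: yes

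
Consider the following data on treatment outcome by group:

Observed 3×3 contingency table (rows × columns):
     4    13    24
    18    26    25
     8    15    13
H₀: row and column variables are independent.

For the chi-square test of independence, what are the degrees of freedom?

degrees of freedom = 4

df = (r−1)(c−1) = (3−1)·(3−1) = 4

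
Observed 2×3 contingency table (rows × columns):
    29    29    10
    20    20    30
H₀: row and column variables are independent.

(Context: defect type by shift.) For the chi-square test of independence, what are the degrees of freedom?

df = (r−1)(c−1) = (2−1)·(3−1) = 2

degrees of freedom = 2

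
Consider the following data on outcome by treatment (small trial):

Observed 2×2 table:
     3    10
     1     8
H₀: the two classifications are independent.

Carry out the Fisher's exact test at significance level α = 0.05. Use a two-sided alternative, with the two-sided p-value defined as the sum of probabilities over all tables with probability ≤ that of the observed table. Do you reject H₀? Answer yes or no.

Margins: r₁=13, r₂=9, c₁=4, c₂=18, n=22
p_obs = C(13,3)·C(9,1)/C(22,4); sum pmf over tables with pmf ≤ p_obs
p-value (two-sided) = 0.61613
At α=0.05: p ≥ α → fail to reject H₀

reject H₀: no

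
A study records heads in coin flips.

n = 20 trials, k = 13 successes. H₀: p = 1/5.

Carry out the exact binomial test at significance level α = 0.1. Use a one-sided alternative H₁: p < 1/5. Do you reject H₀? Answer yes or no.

reject H₀: no

Exact binomial: n=20, k=13, p₀=1/5=0.2000
P(X≤13) from Σ C(n,i)·p₀^i·(1−p₀)^(n−i)
p-value (one-sided, H₁ less) = 1.00000
At α=0.1: p ≥ α → fail to reject H₀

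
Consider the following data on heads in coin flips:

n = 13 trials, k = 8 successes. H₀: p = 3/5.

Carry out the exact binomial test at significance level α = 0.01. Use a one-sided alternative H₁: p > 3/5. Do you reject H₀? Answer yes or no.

reject H₀: no

Exact binomial: n=13, k=8, p₀=3/5=0.6000
P(X≥8) from Σ C(n,i)·p₀^i·(1−p₀)^(n−i)
p-value (one-sided, H₁ greater) = 0.57440
At α=0.01: p ≥ α → fail to reject H₀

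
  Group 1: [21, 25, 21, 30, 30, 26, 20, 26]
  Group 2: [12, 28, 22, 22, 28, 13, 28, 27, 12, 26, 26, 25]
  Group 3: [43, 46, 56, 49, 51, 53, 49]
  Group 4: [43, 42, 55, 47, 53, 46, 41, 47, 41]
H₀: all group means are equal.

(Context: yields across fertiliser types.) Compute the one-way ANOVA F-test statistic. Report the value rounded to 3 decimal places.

Group means [24.88, 22.42, 49.57, 46.11], grand mean 34.167
SSB = Σnᵢ(x̄ᵢ−x̄)² = 5292.605; SSW = ΣΣ(x−x̄ᵢ)² = 880.395
MSB = 5292.605/3 = 1764.2017; MSW = 880.395/32 = 27.5123
F = MSB/MSW = 64.1240
df = (3, 32)

test statistic = 64.124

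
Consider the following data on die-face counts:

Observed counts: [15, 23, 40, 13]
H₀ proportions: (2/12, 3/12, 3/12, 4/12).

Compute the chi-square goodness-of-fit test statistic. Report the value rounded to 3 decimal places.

test statistic = 22.989

n = 91; E_i = n·p_i = [15.17, 22.75, 22.75, 30.33]
χ² = (15−15.17)²/15.17 + (23−22.75)²/22.75 + (40−22.75)²/22.75 + (13−30.33)²/30.33 = 22.9890
df = 3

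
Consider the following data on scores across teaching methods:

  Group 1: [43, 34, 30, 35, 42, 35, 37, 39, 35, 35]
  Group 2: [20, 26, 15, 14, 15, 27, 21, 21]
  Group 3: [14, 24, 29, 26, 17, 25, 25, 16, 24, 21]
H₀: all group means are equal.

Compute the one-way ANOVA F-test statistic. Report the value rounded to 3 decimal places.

Group means [36.50, 19.88, 22.10], grand mean 26.607
SSB = Σnᵢ(x̄ᵢ−x̄)² = 1544.404; SSW = ΣΣ(x−x̄ᵢ)² = 526.275
MSB = 1544.404/2 = 772.2018; MSW = 526.275/25 = 21.0510
F = MSB/MSW = 36.6824
df = (2, 25)

test statistic = 36.682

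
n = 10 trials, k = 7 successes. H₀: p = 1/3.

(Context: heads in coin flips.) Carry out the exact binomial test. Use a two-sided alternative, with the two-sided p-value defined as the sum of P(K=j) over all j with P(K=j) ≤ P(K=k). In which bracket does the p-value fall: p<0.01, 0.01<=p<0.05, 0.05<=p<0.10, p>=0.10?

p-value bracket: 0.01<=p<0.05

Exact binomial: n=10, k=7, p₀=1/3=0.3333
P(X=j) = C(n,j)·p₀^j·(1−p₀)^(n−j); p = Σ P(X=j) over j with P(X=j) ≤ P(X=7)
p-value (two-sided) = 0.01966
→ bracket: 0.01<=p<0.05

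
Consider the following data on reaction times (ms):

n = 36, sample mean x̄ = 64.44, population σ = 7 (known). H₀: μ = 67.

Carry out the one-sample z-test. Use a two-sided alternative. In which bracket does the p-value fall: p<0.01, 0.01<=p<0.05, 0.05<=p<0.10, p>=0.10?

p-value bracket: 0.01<=p<0.05

SE = σ/√n = 7/√36 = 1.1667
z = (x̄−μ₀)/SE = (64.44−67)/1.1667 = -2.1943
p-value (two-sided) = 0.02821
→ bracket: 0.01<=p<0.05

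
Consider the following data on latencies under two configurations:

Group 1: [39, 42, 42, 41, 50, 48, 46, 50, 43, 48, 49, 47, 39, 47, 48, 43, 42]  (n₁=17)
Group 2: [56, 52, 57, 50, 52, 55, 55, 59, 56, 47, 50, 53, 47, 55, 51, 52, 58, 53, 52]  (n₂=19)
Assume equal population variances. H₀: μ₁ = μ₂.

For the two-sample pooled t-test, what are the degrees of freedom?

degrees of freedom = 34

df = n₁ + n₂ − 2 = 17 + 19 − 2 = 34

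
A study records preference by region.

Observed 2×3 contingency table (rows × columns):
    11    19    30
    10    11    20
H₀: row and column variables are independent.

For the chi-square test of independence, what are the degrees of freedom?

degrees of freedom = 2

df = (r−1)(c−1) = (2−1)·(3−1) = 2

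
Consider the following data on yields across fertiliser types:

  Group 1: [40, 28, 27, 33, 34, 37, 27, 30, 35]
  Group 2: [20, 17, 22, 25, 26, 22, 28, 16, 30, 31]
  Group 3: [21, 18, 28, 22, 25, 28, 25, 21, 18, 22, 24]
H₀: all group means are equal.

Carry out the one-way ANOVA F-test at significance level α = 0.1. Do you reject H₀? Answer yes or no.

Group means [32.33, 23.70, 22.91], grand mean 26.000
SSB = Σnᵢ(x̄ᵢ−x̄)² = 518.991; SSW = ΣΣ(x−x̄ᵢ)² = 533.009
MSB = 518.991/2 = 259.4955; MSW = 533.009/27 = 19.7411
F = MSB/MSW = 13.1449
df = (2, 27)
p-value (upper-tail) = 0.00010
At α=0.1: p < α → reject H₀

reject H₀: yes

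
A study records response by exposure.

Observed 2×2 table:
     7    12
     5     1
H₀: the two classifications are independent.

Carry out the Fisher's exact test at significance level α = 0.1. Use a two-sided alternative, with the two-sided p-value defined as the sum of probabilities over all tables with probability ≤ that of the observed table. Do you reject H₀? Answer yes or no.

Margins: r₁=19, r₂=6, c₁=12, c₂=13, n=25
p_obs = C(19,7)·C(6,5)/C(25,12); sum pmf over tables with pmf ≤ p_obs
p-value (two-sided) = 0.07304
At α=0.1: p < α → reject H₀

reject H₀: yes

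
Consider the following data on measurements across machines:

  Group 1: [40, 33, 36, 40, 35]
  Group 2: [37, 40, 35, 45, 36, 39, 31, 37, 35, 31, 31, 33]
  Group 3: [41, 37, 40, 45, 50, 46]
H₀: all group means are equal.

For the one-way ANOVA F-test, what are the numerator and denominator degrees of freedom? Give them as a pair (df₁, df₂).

k = 3 groups, N = 23 total
df = (k−1, N−k) = (3−1, 23−3) = (2, 20)

degrees of freedom = [2, 20]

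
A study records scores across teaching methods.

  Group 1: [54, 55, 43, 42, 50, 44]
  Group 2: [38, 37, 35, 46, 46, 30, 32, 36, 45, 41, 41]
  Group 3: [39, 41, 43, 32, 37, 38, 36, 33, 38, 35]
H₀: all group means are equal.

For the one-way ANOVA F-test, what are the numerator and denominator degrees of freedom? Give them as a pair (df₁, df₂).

degrees of freedom = [2, 24]

k = 3 groups, N = 27 total
df = (k−1, N−k) = (3−1, 27−3) = (2, 24)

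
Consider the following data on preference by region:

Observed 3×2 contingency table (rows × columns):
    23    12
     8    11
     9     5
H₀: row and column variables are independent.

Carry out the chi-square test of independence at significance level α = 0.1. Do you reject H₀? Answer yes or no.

reject H₀: no

Row totals [35, 19, 14], col totals [40, 28], n=68
χ² = (23−20.59)²/20.59 + (12−14.41)²/14.41 + (8−11.18)²/11.18 + (11−7.82)²/7.82 + (9−8.24)²/8.24 + (5−5.76)²/5.76 = 3.0511
df = 2
p-value (upper-tail) = 0.21751
At α=0.1: p ≥ α → fail to reject H₀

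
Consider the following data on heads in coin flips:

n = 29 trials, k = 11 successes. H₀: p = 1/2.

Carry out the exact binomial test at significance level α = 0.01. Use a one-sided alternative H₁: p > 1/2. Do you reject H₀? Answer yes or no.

Exact binomial: n=29, k=11, p₀=1/2=0.5000
P(X≥11) from Σ C(n,i)·p₀^i·(1−p₀)^(n−i)
p-value (one-sided, H₁ greater) = 0.93198
At α=0.01: p ≥ α → fail to reject H₀

reject H₀: no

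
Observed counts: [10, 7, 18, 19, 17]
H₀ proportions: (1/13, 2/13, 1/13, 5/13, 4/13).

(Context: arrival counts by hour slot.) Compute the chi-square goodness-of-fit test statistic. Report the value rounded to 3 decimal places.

n = 71; E_i = n·p_i = [5.46, 10.92, 5.46, 27.31, 21.85]
χ² = (10−5.46)²/5.46 + (7−10.92)²/10.92 + (18−5.46)²/5.46 + (19−27.31)²/27.31 + (17−21.85)²/21.85 = 37.5683
df = 4

test statistic = 37.568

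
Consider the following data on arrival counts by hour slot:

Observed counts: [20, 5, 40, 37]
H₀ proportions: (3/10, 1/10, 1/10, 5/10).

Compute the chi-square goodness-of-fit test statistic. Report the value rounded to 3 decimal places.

test statistic = 97.229

n = 102; E_i = n·p_i = [30.60, 10.20, 10.20, 51.00]
χ² = (20−30.60)²/30.60 + (5−10.20)²/10.20 + (40−10.20)²/10.20 + (37−51.00)²/51.00 = 97.2288
df = 3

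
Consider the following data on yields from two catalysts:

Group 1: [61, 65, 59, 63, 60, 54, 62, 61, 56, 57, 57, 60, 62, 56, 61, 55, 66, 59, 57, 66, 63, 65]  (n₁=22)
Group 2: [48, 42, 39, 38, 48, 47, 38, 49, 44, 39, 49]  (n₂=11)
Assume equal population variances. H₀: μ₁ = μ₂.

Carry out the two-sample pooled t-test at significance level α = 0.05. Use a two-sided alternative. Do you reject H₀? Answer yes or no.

x̄₁=60.227, s₁=3.598, n₁=22
x̄₂=43.727, s₂=4.650, n₂=11
s_p² = [21·3.598² + 10·4.650²]/31 = 15.7434
SE = √(s_p²·(1/22+1/11)) = 1.4652
t = (60.227−43.727)/1.4652 = 11.2612
df = 31
p-value (two-sided) = 0.00000
At α=0.05: p < α → reject H₀

reject H₀: yes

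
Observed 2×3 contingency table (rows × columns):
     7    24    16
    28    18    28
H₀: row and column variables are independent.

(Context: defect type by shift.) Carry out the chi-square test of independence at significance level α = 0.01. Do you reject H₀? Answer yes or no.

reject H₀: yes

Row totals [47, 74], col totals [35, 42, 44], n=121
χ² = (7−13.60)²/13.60 + (24−16.31)²/16.31 + (16−17.09)²/17.09 + (28−21.40)²/21.40 + (18−25.69)²/25.69 + (28−26.91)²/26.91 = 11.2660
df = 2
p-value (upper-tail) = 0.00358
At α=0.01: p < α → reject H₀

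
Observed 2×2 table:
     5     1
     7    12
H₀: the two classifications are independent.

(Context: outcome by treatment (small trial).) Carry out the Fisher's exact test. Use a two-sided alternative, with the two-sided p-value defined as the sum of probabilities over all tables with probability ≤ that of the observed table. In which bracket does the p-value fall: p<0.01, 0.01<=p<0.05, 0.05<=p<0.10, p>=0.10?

p-value bracket: 0.05<=p<0.10

Margins: r₁=6, r₂=19, c₁=12, c₂=13, n=25
p_obs = C(6,5)·C(19,7)/C(25,12); sum pmf over tables with pmf ≤ p_obs
p-value (two-sided) = 0.07304
→ bracket: 0.05<=p<0.10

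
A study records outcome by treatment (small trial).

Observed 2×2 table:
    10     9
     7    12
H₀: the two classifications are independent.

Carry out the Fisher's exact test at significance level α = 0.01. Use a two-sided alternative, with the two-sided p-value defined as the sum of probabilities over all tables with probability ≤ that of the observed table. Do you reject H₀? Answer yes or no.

Margins: r₁=19, r₂=19, c₁=17, c₂=21, n=38
p_obs = C(19,10)·C(19,7)/C(38,17); sum pmf over tables with pmf ≤ p_obs
p-value (two-sided) = 0.51481
At α=0.01: p ≥ α → fail to reject H₀

reject H₀: no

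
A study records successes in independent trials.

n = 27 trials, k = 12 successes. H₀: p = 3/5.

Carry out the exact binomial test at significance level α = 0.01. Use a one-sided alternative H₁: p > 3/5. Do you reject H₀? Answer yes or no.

reject H₀: no

Exact binomial: n=27, k=12, p₀=3/5=0.6000
P(X≥12) from Σ C(n,i)·p₀^i·(1−p₀)^(n−i)
p-value (one-sided, H₁ greater) = 0.96630
At α=0.01: p ≥ α → fail to reject H₀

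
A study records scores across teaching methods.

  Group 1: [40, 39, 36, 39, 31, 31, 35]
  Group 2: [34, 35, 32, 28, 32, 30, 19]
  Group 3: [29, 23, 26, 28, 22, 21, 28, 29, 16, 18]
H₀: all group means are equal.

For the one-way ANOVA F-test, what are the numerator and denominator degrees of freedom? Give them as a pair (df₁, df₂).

k = 3 groups, N = 24 total
df = (k−1, N−k) = (3−1, 24−3) = (2, 21)

degrees of freedom = [2, 21]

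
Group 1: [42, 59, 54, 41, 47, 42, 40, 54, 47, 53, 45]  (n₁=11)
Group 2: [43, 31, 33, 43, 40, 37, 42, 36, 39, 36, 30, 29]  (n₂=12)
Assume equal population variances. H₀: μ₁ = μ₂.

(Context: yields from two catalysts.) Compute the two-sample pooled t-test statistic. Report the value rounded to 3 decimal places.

x̄₁=47.636, s₁=6.423, n₁=11
x̄₂=36.583, s₂=4.999, n₂=12
s_p² = [10·6.423² + 11·4.999²]/21 = 32.7363
SE = √(s_p²·(1/11+1/12)) = 2.3883
t = (47.636−36.583)/2.3883 = 4.6280
df = 21

test statistic = 4.628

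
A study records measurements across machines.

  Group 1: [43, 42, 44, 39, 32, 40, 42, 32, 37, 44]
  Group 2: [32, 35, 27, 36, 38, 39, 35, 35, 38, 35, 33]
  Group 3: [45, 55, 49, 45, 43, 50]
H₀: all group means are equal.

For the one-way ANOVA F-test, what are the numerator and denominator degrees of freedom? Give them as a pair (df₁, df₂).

k = 3 groups, N = 27 total
df = (k−1, N−k) = (3−1, 27−3) = (2, 24)

degrees of freedom = [2, 24]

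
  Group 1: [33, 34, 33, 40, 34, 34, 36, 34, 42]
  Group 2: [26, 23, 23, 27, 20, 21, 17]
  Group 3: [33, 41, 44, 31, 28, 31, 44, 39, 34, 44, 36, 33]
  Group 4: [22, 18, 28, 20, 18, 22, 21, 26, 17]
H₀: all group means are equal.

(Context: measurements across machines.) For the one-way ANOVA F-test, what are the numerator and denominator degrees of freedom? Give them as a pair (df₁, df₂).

degrees of freedom = [3, 33]

k = 4 groups, N = 37 total
df = (k−1, N−k) = (4−1, 37−4) = (3, 33)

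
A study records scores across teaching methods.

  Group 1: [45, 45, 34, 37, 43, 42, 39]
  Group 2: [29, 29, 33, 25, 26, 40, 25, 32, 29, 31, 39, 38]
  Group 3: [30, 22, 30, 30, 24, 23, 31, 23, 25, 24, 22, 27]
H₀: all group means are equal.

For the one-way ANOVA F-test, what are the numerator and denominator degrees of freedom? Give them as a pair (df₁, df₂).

k = 3 groups, N = 31 total
df = (k−1, N−k) = (3−1, 31−3) = (2, 28)

degrees of freedom = [2, 28]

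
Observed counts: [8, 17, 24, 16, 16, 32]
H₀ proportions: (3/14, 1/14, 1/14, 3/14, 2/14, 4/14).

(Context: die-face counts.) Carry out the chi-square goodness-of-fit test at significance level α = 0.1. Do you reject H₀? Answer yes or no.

reject H₀: yes

n = 113; E_i = n·p_i = [24.21, 8.07, 8.07, 24.21, 16.14, 32.29]
χ² = (8−24.21)²/24.21 + (17−8.07)²/8.07 + (24−8.07)²/8.07 + (16−24.21)²/24.21 + (16−16.14)²/16.14 + (32−32.29)²/32.29 = 54.9587
df = 5
p-value (upper-tail) = 0.00000
At α=0.1: p < α → reject H₀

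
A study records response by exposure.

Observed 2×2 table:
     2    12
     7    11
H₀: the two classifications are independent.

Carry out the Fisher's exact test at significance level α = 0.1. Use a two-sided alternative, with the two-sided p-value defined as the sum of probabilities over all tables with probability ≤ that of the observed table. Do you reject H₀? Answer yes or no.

Margins: r₁=14, r₂=18, c₁=9, c₂=23, n=32
p_obs = C(14,2)·C(18,7)/C(32,9); sum pmf over tables with pmf ≤ p_obs
p-value (two-sided) = 0.23491
At α=0.1: p ≥ α → fail to reject H₀

reject H₀: no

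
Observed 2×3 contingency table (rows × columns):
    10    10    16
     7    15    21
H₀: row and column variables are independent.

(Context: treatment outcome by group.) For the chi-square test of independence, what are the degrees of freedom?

df = (r−1)(c−1) = (2−1)·(3−1) = 2

degrees of freedom = 2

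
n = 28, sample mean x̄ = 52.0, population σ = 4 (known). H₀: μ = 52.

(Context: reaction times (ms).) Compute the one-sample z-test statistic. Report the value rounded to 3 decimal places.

SE = σ/√n = 4/√28 = 0.7559
z = (x̄−μ₀)/SE = (52.0−52)/0.7559 = 0.0000

test statistic = 0.000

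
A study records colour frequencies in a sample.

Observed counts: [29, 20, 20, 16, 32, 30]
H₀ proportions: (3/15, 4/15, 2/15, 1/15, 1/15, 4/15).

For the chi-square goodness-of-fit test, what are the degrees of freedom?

df = k − 1 = 6 − 1 = 5

degrees of freedom = 5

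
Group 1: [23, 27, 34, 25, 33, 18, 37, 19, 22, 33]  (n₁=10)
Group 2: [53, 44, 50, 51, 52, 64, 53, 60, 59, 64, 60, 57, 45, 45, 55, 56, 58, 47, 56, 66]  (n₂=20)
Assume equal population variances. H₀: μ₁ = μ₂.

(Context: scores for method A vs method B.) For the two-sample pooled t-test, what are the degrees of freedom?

degrees of freedom = 28

df = n₁ + n₂ − 2 = 10 + 20 − 2 = 28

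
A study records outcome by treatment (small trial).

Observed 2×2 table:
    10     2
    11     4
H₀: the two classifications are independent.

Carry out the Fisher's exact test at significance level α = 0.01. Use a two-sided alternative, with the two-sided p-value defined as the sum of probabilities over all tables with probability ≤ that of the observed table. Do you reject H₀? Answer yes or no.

Margins: r₁=12, r₂=15, c₁=21, c₂=6, n=27
p_obs = C(12,10)·C(15,11)/C(27,21); sum pmf over tables with pmf ≤ p_obs
p-value (two-sided) = 0.66184
At α=0.01: p ≥ α → fail to reject H₀

reject H₀: no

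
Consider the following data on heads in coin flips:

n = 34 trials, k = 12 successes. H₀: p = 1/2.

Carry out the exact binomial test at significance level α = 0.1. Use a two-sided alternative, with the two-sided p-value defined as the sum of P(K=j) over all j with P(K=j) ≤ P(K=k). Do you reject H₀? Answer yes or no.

reject H₀: no

Exact binomial: n=34, k=12, p₀=1/2=0.5000
P(X=j) = C(n,j)·p₀^j·(1−p₀)^(n−j); p = Σ P(X=j) over j with P(X=j) ≤ P(X=12)
p-value (two-sided) = 0.12145
At α=0.1: p ≥ α → fail to reject H₀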